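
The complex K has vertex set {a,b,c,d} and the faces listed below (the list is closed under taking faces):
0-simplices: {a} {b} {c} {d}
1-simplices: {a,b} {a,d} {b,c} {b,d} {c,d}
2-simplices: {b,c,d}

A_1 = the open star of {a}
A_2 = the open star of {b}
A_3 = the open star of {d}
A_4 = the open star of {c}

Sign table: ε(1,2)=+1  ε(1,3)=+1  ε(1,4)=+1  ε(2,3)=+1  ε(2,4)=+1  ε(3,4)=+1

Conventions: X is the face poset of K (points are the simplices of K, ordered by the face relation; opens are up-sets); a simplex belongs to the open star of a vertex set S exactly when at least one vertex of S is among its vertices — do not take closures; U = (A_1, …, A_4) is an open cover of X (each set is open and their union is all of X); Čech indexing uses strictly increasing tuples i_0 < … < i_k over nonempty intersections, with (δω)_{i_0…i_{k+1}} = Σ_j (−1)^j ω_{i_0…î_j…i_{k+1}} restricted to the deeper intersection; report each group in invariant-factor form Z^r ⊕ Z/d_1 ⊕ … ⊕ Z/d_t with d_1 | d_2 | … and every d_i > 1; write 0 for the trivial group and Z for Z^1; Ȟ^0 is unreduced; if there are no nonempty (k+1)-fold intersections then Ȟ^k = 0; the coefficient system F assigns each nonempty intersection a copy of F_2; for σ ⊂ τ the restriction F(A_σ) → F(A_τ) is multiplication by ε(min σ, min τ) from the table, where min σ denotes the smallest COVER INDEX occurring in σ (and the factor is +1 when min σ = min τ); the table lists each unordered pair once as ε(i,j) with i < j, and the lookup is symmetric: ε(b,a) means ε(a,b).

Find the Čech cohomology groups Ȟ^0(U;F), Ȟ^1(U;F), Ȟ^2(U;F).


Ȟ^0 ≅ Z/2; Ȟ^1 ≅ Z/2; Ȟ^2 ≅ 0

nonempty overlaps:
  A1={{a},{a,b},{a,d}} A2={{b},{a,b},{b,c},{b,d},{b,c,d}} A3={{d},{a,d},{b,d},{c,d},{b,c,d}} A4={{c},{b,c},{c,d},{b,c,d}}
  A12={{a,b}} A13={{a,d}} A23={{b,d},{b,c,d}} A24={{b,c},{b,c,d}} A34={{c,d},{b,c,d}}
  A234={{b,c,d}}
C dims 4,5,1; δ0: rk_F2 3; δ1: rk_F2 1
degree 0: 4−3−0 = 1 → Ȟ^0 ≅ Z/2
degree 1: 5−1−3 = 1 → Ȟ^1 ≅ Z/2
degree 2: 1−0−1 = 0 → Ȟ^2 ≅ 0


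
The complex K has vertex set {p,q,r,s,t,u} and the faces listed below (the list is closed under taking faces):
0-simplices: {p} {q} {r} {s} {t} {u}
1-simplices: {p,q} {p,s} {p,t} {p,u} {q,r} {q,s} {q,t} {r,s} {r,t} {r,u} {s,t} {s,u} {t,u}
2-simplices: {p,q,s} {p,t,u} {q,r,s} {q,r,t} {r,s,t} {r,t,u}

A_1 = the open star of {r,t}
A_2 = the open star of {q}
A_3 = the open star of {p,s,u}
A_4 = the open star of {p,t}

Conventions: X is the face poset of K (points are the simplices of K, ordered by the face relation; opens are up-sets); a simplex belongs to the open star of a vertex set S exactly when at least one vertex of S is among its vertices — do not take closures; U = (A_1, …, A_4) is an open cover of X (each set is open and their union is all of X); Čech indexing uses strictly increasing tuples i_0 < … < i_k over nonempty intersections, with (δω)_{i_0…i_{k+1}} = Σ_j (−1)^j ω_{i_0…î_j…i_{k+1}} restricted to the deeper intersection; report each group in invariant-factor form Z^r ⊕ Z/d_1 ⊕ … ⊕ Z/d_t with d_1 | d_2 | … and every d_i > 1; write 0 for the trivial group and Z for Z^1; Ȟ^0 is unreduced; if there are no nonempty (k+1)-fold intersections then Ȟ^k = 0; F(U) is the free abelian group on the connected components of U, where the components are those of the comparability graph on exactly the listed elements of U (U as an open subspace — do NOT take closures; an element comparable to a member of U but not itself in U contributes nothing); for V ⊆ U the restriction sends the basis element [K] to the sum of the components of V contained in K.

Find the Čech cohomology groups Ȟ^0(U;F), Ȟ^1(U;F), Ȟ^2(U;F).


intersection data:
  A1={{r},{t},{p,t},{q,r},{q,t},{r,s},{r,t},{r,u},{s,t},{t,u},{p,t,u},{q,r,s},{q,r,t},{r,s,t},{r,t,u}} A2={{q},{p,q},{q,r},{q,s},{q,t},{p,q,s},{q,r,s},{q,r,t}} A3={{p},{s},{u},{p,q},{p,s},{p,t},{p,u},{q,s},{r,s},{r,u},{s,t},{s,u},{t,u},{p,q,s},{p,t,u},{q,r,s},{r,s,t},{r,t,u}} A4={{p},{t},{p,q},{p,s},{p,t},{p,u},{q,t},{r,t},{s,t},{t,u},{p,q,s},{p,t,u},{q,r,t},{r,s,t},{r,t,u}}
  A12={{q,r},{q,t},{q,r,s},{q,r,t}} A13={{p,t},{r,s},{r,u},{s,t},{t,u},{p,t,u},{q,r,s},{r,s,t},{r,t,u}} A14={{t},{p,t},{q,t},{r,t},{s,t},{t,u},{p,t,u},{q,r,t},{r,s,t},{r,t,u}} A23={{p,q},{q,s},{p,q,s},{q,r,s}} A24={{p,q},{q,t},{p,q,s},{q,r,t}} A34={{p},{p,q},{p,s},{p,t},{p,u},{s,t},{t,u},{p,q,s},{p,t,u},{r,s,t},{r,t,u}}
  A123={{q,r,s}} A124={{q,t},{q,r,t}} A134={{p,t},{s,t},{t,u},{p,t,u},{r,s,t},{r,t,u}} A234={{p,q},{p,q,s}}
components per intersection:
  A1: {{r},{t},{p,t},{q,r},{q,t},{r,s},{r,t},{r,u},{s,t},{t,u},{p,t,u},{q,r,s},{q,r,t},{r,s,t},{r,t,u}}
  A2: {{q},{p,q},{q,r},{q,s},{q,t},{p,q,s},{q,r,s},{q,r,t}}
  A3: {{p},{s},{u},{p,q},{p,s},{p,t},{p,u},{q,s},{r,s},{r,u},{s,t},{s,u},{t,u},{p,q,s},{p,t,u},{q,r,s},{r,s,t},{r,t,u}}
  A4: {{p},{t},{p,q},{p,s},{p,t},{p,u},{q,t},{r,t},{s,t},{t,u},{p,q,s},{p,t,u},{q,r,t},{r,s,t},{r,t,u}}
  A12: {{q,r},{q,t},{q,r,s},{q,r,t}}
  A13: {{p,t},{r,u},{t,u},{p,t,u},{r,t,u}} {{r,s},{s,t},{q,r,s},{r,s,t}}
  A14: {{t},{p,t},{q,t},{r,t},{s,t},{t,u},{p,t,u},{q,r,t},{r,s,t},{r,t,u}}
  A23: {{p,q},{q,s},{p,q,s},{q,r,s}}
  A24: {{p,q},{p,q,s}} {{q,t},{q,r,t}}
  A34: {{p},{p,q},{p,s},{p,t},{p,u},{t,u},{p,q,s},{p,t,u},{r,t,u}} {{s,t},{r,s,t}}
  A123: {{q,r,s}}
  A124: {{q,t},{q,r,t}}
  A134: {{p,t},{t,u},{p,t,u},{r,t,u}} {{s,t},{r,s,t}}
  A234: {{p,q},{p,q,s}}
C dims 4,9,5; δ0: rk 3, SNF 1^3; δ1: rk 5, SNF 1^5
Ȟ^0 = (4 − 3) − 0 = 1, so Ȟ^0 ≅ Z
Ȟ^1 = (9 − 5) − 3 = 1, so Ȟ^1 ≅ Z
Ȟ^2 = (5 − 0) − 5 = 0, so Ȟ^2 ≅ 0

Ȟ^0(U;F) ≅ Z,  Ȟ^1(U;F) ≅ Z,  Ȟ^2(U;F) ≅ 0


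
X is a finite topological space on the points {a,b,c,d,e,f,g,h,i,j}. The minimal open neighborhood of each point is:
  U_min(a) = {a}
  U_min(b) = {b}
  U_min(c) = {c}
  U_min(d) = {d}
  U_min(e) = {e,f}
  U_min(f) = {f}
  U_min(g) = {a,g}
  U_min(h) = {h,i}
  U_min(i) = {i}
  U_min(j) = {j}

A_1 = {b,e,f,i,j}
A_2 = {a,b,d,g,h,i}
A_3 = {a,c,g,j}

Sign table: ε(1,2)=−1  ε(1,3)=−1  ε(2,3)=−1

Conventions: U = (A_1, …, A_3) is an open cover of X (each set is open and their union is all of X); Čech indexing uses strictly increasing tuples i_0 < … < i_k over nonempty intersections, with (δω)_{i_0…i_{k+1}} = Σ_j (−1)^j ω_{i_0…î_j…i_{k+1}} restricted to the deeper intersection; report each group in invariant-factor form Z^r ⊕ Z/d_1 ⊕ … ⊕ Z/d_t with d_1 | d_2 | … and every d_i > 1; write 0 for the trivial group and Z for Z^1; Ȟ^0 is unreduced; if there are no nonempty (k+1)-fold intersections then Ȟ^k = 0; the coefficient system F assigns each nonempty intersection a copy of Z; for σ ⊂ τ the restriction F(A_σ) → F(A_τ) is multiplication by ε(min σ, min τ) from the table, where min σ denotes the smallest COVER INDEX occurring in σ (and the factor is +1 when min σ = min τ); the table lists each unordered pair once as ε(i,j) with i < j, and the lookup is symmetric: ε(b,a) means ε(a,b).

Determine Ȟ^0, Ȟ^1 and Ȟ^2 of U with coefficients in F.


cover nerve:
  A12={b,i} A13={j} A23={a,g}
C dims 3,3; δ0: rk 3, SNF 1^2·2
Ȟ^0: (3−3)−0=0 ⇒ 0
Ȟ^1: (3−0)−3=0 plus torsion [2] ⇒ Z/2
Ȟ^2: (0−0)−0=0 ⇒ 0

Ȟ^0(U;F) ≅ 0, Ȟ^1(U;F) ≅ Z/2, Ȟ^2(U;F) ≅ 0


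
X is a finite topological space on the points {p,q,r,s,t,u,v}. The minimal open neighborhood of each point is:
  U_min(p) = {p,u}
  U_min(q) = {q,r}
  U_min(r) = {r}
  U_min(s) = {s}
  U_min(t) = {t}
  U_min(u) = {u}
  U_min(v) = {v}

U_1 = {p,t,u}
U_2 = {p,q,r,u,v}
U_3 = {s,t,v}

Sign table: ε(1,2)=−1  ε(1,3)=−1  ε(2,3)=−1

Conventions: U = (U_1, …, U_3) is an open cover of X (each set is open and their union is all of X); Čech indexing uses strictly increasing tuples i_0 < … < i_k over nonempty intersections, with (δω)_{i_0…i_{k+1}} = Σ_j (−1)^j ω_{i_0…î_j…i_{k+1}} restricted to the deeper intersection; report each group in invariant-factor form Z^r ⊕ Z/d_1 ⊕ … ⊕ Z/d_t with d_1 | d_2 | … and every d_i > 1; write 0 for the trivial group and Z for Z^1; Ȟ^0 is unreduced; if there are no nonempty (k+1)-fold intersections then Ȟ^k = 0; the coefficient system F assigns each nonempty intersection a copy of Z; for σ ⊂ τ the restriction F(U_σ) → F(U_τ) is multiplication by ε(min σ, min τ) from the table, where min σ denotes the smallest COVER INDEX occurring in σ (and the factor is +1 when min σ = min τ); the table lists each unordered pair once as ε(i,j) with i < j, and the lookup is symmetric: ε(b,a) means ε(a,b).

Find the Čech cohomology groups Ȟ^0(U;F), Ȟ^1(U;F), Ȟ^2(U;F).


Ȟ^0 ≅ 0,  Ȟ^1 ≅ Z/2,  Ȟ^2 ≅ 0

nerve simplices:
  U12={p,u} U13={t} U23={v}
C dims 3,3; δ0: rk 3, SNF 1^2·2
degree 0: 3−3−0 = 0 → Ȟ^0 ≅ 0
degree 1: 3−0−3 = 0 plus torsion [2] → Ȟ^1 ≅ Z/2
degree 2: 0−0−0 = 0 → Ȟ^2 ≅ 0


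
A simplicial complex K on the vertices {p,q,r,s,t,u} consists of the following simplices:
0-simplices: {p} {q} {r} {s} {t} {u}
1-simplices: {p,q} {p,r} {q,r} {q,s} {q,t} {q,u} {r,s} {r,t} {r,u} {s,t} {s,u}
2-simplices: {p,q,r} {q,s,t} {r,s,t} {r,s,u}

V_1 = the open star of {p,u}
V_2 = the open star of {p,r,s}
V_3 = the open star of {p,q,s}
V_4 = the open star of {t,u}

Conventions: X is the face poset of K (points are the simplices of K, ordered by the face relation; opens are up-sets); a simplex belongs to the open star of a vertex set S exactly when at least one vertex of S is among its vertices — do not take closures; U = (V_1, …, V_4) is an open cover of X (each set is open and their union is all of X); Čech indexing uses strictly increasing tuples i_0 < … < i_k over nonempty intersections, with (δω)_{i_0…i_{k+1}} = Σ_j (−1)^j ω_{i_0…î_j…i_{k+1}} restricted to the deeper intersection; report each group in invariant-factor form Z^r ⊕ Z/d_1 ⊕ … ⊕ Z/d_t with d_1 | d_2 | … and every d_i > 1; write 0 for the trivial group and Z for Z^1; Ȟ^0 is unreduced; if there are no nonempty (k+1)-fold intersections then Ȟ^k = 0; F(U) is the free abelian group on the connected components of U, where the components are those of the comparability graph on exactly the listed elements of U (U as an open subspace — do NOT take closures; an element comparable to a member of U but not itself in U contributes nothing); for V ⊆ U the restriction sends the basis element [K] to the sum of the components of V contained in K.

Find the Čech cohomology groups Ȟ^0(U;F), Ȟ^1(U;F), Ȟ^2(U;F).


nerve of the cover:
  V1={{p},{u},{p,q},{p,r},{q,u},{r,u},{s,u},{p,q,r},{r,s,u}} V2={{p},{r},{s},{p,q},{p,r},{q,r},{q,s},{r,s},{r,t},{r,u},{s,t},{s,u},{p,q,r},{q,s,t},{r,s,t},{r,s,u}} V3={{p},{q},{s},{p,q},{p,r},{q,r},{q,s},{q,t},{q,u},{r,s},{s,t},{s,u},{p,q,r},{q,s,t},{r,s,t},{r,s,u}} V4={{t},{u},{q,t},{q,u},{r,t},{r,u},{s,t},{s,u},{q,s,t},{r,s,t},{r,s,u}}
  V12={{p},{p,q},{p,r},{r,u},{s,u},{p,q,r},{r,s,u}} V13={{p},{p,q},{p,r},{q,u},{s,u},{p,q,r},{r,s,u}} V14={{u},{q,u},{r,u},{s,u},{r,s,u}} V23={{p},{s},{p,q},{p,r},{q,r},{q,s},{r,s},{s,t},{s,u},{p,q,r},{q,s,t},{r,s,t},{r,s,u}} V24={{r,t},{r,u},{s,t},{s,u},{q,s,t},{r,s,t},{r,s,u}} V34={{q,t},{q,u},{s,t},{s,u},{q,s,t},{r,s,t},{r,s,u}}
  V123={{p},{p,q},{p,r},{s,u},{p,q,r},{r,s,u}} V124={{r,u},{s,u},{r,s,u}} V134={{q,u},{s,u},{r,s,u}} V234={{s,t},{s,u},{q,s,t},{r,s,t},{r,s,u}}
  V1234={{s,u},{r,s,u}}
components per intersection:
  V1: {{p},{p,q},{p,r},{p,q,r}} {{u},{q,u},{r,u},{s,u},{r,s,u}}
  V2: {{p},{r},{s},{p,q},{p,r},{q,r},{q,s},{r,s},{r,t},{r,u},{s,t},{s,u},{p,q,r},{q,s,t},{r,s,t},{r,s,u}}
  V3: {{p},{q},{s},{p,q},{p,r},{q,r},{q,s},{q,t},{q,u},{r,s},{s,t},{s,u},{p,q,r},{q,s,t},{r,s,t},{r,s,u}}
  V4: {{t},{q,t},{r,t},{s,t},{q,s,t},{r,s,t}} {{u},{q,u},{r,u},{s,u},{r,s,u}}
  V12: {{p},{p,q},{p,r},{p,q,r}} {{r,u},{s,u},{r,s,u}}
  V13: {{p},{p,q},{p,r},{p,q,r}} {{q,u}} {{s,u},{r,s,u}}
  V14: {{u},{q,u},{r,u},{s,u},{r,s,u}}
  V23: {{p},{p,q},{p,r},{q,r},{p,q,r}} {{s},{q,s},{r,s},{s,t},{s,u},{q,s,t},{r,s,t},{r,s,u}}
  V24: {{r,t},{s,t},{q,s,t},{r,s,t}} {{r,u},{s,u},{r,s,u}}
  V34: {{q,t},{s,t},{q,s,t},{r,s,t}} {{q,u}} {{s,u},{r,s,u}}
  V123: {{p},{p,q},{p,r},{p,q,r}} {{s,u},{r,s,u}}
  V124: {{r,u},{s,u},{r,s,u}}
  V134: {{q,u}} {{s,u},{r,s,u}}
  V234: {{s,t},{q,s,t},{r,s,t}} {{s,u},{r,s,u}}
  V1234: {{s,u},{r,s,u}}
C dims 6,13,7,1; δ0: rk 5, SNF 1^5; δ1: rk 6, SNF 1^6; δ2: rk 1, SNF 1^1
Ȟ^0 = (6 − 5) − 0 = 1, so Ȟ^0 ≅ Z
Ȟ^1 = (13 − 6) − 5 = 2, so Ȟ^1 ≅ Z^2
Ȟ^2 = (7 − 1) − 6 = 0, so Ȟ^2 ≅ 0

Ȟ^0(U;F) ≅ Z,  Ȟ^1(U;F) ≅ Z^2,  Ȟ^2(U;F) ≅ 0


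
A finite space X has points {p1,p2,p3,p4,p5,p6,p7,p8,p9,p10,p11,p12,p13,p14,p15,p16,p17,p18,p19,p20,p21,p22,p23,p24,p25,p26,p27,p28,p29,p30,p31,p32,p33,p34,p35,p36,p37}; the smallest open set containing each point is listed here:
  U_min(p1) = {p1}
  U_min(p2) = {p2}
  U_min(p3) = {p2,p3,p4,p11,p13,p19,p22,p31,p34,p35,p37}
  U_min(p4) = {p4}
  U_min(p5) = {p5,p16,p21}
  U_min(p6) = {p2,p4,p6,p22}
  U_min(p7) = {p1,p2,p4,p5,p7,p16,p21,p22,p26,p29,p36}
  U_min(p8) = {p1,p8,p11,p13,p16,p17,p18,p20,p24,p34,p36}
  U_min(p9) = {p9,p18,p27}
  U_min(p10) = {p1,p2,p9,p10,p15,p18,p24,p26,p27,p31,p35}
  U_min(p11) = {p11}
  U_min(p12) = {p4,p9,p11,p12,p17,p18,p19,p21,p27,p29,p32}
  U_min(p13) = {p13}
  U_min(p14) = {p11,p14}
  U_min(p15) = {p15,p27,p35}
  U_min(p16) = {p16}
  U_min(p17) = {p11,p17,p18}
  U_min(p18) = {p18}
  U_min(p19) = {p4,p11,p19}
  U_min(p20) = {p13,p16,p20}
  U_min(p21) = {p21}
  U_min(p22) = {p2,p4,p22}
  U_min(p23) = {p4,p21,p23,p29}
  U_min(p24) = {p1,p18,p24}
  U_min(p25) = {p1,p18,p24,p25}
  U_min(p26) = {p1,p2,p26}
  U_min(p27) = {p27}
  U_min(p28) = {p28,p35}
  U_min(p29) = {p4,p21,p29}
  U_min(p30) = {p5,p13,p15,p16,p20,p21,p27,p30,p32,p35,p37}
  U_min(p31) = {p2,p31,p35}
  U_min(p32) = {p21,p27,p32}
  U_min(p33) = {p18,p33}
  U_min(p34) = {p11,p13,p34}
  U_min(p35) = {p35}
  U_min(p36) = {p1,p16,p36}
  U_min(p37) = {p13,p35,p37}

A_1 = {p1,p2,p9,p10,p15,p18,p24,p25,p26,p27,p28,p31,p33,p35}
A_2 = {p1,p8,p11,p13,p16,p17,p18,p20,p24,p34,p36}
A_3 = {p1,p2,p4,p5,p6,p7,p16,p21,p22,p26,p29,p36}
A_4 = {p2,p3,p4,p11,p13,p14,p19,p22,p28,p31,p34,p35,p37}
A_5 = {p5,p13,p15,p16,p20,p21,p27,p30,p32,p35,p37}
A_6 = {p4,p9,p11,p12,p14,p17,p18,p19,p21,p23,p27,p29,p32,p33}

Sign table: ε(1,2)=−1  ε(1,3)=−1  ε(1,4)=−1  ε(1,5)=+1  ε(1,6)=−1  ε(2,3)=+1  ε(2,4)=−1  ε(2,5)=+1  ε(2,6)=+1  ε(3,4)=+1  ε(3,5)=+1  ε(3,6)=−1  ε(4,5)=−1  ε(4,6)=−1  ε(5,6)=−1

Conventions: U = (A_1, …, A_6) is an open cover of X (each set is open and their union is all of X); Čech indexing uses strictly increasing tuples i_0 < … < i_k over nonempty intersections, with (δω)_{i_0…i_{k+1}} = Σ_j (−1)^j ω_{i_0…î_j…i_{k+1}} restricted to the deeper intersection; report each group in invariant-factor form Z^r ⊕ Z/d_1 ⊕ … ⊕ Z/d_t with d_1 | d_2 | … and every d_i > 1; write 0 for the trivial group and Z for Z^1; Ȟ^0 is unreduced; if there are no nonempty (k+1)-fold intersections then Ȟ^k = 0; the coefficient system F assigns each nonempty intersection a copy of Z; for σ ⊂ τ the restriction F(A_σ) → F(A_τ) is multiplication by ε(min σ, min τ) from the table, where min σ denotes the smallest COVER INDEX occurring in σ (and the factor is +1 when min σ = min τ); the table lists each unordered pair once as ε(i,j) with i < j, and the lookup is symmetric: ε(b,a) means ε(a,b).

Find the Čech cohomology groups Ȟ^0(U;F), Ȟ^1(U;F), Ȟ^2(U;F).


Ȟ^0(U;F) ≅ 0, Ȟ^1(U;F) ≅ Z/2 and Ȟ^2(U;F) ≅ Z

intersection data:
  A12={p1,p18,p24} A13={p1,p2,p26} A14={p2,p28,p31,p35} A15={p15,p27,p35} A16={p9,p18,p27,p33} A23={p1,p16,p36} A24={p11,p13,p34} A25={p13,p16,p20} A26={p11,p17,p18} A34={p2,p4,p22} A35={p5,p16,p21} A36={p4,p21,p29} A45={p13,p35,p37} A46={p4,p11,p14,p19} A56={p21,p27,p32}
  A123={p1} A126={p18} A134={p2} A145={p35} A156={p27} A235={p16} A245={p13} A246={p11} A346={p4} A356={p21}
C dims 6,15,10; δ0: rk 6, SNF 1^5·2; δ1: rk 9, SNF 1^9
Ȟ^0 = (6 − 6) − 0 = 0, so Ȟ^0 ≅ 0
Ȟ^1 = (15 − 9) − 6 = 0 plus torsion [2], so Ȟ^1 ≅ Z/2
Ȟ^2 = (10 − 0) − 9 = 1, so Ȟ^2 ≅ Z


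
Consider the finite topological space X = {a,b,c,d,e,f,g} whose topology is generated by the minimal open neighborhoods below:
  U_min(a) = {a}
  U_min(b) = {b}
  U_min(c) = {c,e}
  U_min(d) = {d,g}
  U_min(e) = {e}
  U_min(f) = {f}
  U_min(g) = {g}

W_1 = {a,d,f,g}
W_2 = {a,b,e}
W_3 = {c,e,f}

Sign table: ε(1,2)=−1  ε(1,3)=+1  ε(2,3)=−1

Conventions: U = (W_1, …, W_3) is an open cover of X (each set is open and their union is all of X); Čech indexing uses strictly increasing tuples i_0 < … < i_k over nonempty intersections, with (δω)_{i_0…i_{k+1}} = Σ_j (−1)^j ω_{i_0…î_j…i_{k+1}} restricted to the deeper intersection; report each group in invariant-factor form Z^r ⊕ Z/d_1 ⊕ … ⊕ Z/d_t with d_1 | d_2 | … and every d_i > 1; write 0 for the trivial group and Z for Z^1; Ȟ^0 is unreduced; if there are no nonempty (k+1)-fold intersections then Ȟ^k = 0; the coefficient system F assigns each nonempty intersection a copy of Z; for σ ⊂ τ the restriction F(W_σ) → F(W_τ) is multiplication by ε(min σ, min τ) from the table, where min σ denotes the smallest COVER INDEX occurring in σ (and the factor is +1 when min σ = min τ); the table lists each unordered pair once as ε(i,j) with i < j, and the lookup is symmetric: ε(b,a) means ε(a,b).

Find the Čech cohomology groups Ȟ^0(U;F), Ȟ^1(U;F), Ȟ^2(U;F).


Ȟ^0(U;F) ≅ Z; Ȟ^1(U;F) ≅ Z; Ȟ^2(U;F) ≅ 0

cover nerve:
  W12={a} W13={f} W23={e}
C dims 3,3; δ0: rk 2, SNF 1^2
Ȟ^0: (3−2)−0=1 ⇒ Z
Ȟ^1: (3−0)−2=1 ⇒ Z
Ȟ^2: (0−0)−0=0 ⇒ 0


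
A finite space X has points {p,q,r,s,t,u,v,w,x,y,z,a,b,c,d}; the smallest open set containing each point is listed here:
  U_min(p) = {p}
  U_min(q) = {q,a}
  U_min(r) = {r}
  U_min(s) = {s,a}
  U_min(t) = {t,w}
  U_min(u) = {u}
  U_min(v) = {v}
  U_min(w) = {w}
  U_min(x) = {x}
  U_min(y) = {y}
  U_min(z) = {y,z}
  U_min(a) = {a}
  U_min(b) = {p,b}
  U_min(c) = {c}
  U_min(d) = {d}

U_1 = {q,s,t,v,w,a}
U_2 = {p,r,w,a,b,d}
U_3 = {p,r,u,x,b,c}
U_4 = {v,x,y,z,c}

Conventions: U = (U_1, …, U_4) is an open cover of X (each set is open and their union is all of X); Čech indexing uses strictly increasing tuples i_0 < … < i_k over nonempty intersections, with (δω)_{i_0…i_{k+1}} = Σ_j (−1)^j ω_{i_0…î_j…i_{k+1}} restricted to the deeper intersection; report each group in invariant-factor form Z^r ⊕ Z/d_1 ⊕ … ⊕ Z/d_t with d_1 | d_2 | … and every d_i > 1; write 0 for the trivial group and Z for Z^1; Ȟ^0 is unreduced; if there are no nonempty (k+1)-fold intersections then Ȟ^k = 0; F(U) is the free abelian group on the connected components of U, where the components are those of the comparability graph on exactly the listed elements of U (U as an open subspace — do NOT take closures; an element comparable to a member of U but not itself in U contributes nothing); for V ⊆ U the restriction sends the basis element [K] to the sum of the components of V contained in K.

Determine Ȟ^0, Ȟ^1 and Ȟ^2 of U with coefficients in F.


nonempty overlaps:
  U12={w,a} U14={v} U23={p,r,b} U34={x,c}
components per intersection:
  U1: {q,s,a} {t,w} {v}
  U2: {p,b} {r} {w} {a} {d}
  U3: {p,b} {r} {u} {x} {c}
  U4: {v} {x} {y,z} {c}
  U12: {w} {a}
  U14: {v}
  U23: {p,b} {r}
  U34: {x} {c}
C dims 17,7; δ0: rk 7, SNF 1^7
degree 0: 17−7−0 = 10 → Ȟ^0 ≅ Z^10
degree 1: 7−0−7 = 0 → Ȟ^1 ≅ 0
degree 2: 0−0−0 = 0 → Ȟ^2 ≅ 0

Ȟ^0(U;F) ≅ Z^10, Ȟ^1(U;F) ≅ 0 and Ȟ^2(U;F) ≅ 0


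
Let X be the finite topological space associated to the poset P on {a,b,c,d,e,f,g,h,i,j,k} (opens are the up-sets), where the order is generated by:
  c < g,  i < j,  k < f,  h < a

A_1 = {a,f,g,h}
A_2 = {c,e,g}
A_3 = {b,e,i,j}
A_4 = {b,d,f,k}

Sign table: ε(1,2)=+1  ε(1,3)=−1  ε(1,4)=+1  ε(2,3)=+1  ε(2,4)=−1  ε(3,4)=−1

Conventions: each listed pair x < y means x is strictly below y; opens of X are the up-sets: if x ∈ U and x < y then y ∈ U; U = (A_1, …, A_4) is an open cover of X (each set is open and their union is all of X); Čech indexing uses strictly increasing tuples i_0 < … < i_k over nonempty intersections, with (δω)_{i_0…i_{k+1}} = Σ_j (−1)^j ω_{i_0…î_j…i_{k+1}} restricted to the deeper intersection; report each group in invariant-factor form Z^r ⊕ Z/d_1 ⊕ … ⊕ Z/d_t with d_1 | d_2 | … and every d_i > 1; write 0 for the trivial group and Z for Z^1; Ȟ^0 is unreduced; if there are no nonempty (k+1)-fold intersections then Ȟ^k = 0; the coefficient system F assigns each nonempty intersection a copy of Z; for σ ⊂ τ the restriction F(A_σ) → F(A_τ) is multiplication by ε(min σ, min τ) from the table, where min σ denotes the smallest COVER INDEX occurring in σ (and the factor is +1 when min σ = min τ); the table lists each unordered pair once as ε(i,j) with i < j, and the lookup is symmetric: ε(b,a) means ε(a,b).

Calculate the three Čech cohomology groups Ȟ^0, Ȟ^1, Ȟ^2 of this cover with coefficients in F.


Ȟ^0(U;F) ≅ 0,  Ȟ^1(U;F) ≅ Z/2,  Ȟ^2(U;F) ≅ 0

nerve simplices:
  A12={g} A14={f} A23={e} A34={b}
C dims 4,4; δ0: rk 4, SNF 1^3·2
degree 0: 4−4−0 = 0 → Ȟ^0 ≅ 0
degree 1: 4−0−4 = 0 plus torsion [2] → Ȟ^1 ≅ Z/2
degree 2: 0−0−0 = 0 → Ȟ^2 ≅ 0


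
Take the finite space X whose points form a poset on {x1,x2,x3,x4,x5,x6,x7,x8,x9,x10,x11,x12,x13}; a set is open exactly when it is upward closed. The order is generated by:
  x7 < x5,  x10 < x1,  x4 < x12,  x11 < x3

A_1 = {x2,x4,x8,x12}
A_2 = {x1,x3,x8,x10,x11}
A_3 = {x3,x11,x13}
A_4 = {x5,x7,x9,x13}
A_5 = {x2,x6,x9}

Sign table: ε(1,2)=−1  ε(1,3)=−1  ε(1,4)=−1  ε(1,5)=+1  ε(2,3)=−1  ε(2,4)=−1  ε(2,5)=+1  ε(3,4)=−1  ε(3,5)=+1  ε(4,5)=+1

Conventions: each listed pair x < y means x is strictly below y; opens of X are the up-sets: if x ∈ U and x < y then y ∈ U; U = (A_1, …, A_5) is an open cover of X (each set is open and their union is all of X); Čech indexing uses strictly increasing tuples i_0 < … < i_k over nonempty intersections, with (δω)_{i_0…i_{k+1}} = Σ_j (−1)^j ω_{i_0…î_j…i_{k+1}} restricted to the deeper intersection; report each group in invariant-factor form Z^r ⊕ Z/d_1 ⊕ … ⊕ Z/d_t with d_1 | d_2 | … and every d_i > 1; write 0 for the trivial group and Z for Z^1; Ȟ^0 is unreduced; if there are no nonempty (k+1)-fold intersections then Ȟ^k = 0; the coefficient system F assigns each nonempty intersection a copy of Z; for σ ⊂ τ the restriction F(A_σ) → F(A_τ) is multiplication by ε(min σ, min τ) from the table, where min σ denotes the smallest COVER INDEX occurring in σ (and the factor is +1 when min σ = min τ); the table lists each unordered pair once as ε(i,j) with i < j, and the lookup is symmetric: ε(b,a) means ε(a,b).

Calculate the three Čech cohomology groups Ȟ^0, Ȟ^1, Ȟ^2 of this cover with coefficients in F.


Ȟ^0(U;F) ≅ 0, Ȟ^1(U;F) ≅ Z/2, Ȟ^2(U;F) ≅ 0

nerve simplices:
  A12={x8} A15={x2} A23={x3,x11} A34={x13} A45={x9}
C dims 5,5; δ0: rk 5, SNF 1^4·2
degree 0: 5−5−0 = 0 → Ȟ^0 ≅ 0
degree 1: 5−0−5 = 0 plus torsion [2] → Ȟ^1 ≅ Z/2
degree 2: 0−0−0 = 0 → Ȟ^2 ≅ 0


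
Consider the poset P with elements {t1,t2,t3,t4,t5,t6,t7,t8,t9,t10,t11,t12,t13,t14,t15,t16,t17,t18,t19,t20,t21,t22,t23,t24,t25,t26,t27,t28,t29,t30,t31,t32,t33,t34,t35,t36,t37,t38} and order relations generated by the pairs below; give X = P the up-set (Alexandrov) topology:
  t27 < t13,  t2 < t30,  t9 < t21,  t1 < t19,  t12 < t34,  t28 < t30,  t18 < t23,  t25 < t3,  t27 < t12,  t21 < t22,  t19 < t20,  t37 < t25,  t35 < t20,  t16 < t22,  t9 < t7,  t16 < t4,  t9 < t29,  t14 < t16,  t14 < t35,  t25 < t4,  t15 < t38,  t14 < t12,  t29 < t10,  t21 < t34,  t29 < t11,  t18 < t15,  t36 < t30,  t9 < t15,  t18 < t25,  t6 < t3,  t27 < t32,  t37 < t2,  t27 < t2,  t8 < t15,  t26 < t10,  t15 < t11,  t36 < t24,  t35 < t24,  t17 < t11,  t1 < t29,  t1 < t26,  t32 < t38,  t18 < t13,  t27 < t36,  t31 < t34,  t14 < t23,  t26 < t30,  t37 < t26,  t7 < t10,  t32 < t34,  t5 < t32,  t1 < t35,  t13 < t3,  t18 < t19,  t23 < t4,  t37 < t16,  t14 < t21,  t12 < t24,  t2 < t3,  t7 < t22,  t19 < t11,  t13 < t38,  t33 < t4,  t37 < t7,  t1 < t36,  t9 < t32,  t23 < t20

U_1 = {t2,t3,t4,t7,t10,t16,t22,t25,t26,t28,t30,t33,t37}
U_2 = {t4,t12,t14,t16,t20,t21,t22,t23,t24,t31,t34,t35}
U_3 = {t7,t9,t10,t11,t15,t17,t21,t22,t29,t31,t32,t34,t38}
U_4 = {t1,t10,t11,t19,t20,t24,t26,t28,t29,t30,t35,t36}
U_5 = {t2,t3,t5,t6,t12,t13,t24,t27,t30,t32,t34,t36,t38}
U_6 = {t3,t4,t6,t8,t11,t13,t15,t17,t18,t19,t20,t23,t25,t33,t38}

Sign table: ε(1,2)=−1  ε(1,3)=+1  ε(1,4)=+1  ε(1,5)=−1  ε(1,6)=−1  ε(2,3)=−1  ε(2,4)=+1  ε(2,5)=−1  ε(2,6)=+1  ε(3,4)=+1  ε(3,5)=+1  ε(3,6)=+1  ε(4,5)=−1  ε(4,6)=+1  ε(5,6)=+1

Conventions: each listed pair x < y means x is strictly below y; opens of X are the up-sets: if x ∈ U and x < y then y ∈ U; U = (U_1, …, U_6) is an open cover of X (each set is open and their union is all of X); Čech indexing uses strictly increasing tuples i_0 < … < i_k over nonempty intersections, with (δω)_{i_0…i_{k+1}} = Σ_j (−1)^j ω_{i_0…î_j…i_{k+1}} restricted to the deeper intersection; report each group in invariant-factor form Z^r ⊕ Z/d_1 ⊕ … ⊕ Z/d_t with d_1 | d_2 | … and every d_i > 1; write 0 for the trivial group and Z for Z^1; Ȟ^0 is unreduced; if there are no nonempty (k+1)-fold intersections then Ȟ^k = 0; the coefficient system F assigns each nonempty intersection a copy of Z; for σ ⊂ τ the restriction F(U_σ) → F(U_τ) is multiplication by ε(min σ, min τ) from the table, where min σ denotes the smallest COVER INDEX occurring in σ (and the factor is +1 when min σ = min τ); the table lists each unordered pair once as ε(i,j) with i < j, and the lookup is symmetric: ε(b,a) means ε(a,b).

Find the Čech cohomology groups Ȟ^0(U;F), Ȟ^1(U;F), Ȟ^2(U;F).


nonempty intersections:
  U12={t4,t16,t22} U13={t7,t10,t22} U14={t10,t26,t28,t30} U15={t2,t3,t30} U16={t3,t4,t25,t33} U23={t21,t22,t31,t34} U24={t20,t24,t35} U25={t12,t24,t34} U26={t4,t20,t23} U34={t10,t11,t29} U35={t32,t34,t38} U36={t11,t15,t17,t38} U45={t24,t30,t36} U46={t11,t19,t20} U56={t3,t6,t13,t38}
  U123={t22} U126={t4} U134={t10} U145={t30} U156={t3} U235={t34} U245={t24} U246={t20} U346={t11} U356={t38}
C dims 6,15,10; δ0: rk 6, SNF 1^5·2; δ1: rk 9, SNF 1^9
Ȟ^0: (6−6)−0=0 ⇒ 0
Ȟ^1: (15−9)−6=0 plus torsion [2] ⇒ Z/2
Ȟ^2: (10−0)−9=1 ⇒ Z

Ȟ^0(U;F) ≅ 0,  Ȟ^1(U;F) ≅ Z/2,  Ȟ^2(U;F) ≅ Z


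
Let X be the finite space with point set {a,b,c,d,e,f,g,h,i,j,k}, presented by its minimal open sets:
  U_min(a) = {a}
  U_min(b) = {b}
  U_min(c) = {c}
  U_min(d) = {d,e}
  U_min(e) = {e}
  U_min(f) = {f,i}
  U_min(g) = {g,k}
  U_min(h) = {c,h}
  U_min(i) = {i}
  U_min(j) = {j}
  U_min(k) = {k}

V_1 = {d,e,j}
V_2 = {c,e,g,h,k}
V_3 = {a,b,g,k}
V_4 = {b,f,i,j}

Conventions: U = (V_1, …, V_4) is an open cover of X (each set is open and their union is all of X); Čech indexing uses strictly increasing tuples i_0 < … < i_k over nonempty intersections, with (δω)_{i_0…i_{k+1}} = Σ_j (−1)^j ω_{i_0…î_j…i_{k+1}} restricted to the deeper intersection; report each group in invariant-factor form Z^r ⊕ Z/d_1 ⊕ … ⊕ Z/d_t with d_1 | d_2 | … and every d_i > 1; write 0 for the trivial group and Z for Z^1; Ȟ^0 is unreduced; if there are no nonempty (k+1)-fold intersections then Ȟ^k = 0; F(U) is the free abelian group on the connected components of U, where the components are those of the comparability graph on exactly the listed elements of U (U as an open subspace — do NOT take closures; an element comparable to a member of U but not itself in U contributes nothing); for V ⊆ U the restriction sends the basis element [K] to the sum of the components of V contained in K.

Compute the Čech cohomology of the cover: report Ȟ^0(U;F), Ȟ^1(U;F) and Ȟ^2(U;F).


nerve simplices:
  V12={e} V14={j} V23={g,k} V34={b}
components per intersection:
  V1: {d,e} {j}
  V2: {c,h} {e} {g,k}
  V3: {a} {b} {g,k}
  V4: {b} {f,i} {j}
  V12: {e}
  V14: {j}
  V23: {g,k}
  V34: {b}
C dims 11,4; δ0: rk 4, SNF 1^4
degree 0: 11−4−0 = 7 → Ȟ^0 ≅ Z^7
degree 1: 4−0−4 = 0 → Ȟ^1 ≅ 0
degree 2: 0−0−0 = 0 → Ȟ^2 ≅ 0

Ȟ^0(U;F) ≅ Z^7,  Ȟ^1(U;F) ≅ 0,  Ȟ^2(U;F) ≅ 0


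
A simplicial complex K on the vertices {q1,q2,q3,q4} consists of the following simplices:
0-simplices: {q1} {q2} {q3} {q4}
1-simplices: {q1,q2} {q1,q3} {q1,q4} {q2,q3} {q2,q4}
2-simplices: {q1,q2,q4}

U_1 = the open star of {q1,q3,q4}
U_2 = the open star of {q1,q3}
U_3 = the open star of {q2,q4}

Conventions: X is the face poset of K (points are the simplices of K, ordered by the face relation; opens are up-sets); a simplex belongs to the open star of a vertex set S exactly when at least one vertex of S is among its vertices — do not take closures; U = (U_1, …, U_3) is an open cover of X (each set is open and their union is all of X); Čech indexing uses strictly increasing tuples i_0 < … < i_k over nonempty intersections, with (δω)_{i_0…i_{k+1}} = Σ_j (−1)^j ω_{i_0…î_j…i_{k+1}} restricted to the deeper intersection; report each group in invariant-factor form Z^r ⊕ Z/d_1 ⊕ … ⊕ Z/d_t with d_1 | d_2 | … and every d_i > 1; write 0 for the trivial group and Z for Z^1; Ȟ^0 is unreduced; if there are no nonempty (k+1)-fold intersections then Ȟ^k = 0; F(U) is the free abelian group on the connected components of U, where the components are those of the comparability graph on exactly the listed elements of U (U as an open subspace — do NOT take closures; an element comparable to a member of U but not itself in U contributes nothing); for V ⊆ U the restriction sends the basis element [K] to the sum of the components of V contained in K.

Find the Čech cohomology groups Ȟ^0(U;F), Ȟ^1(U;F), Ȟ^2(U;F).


Ȟ^0(U;F) ≅ Z; Ȟ^1(U;F) ≅ Z; Ȟ^2(U;F) ≅ 0

nonempty intersections:
  U1={{q1},{q3},{q4},{q1,q2},{q1,q3},{q1,q4},{q2,q3},{q2,q4},{q1,q2,q4}} U2={{q1},{q3},{q1,q2},{q1,q3},{q1,q4},{q2,q3},{q1,q2,q4}} U3={{q2},{q4},{q1,q2},{q1,q4},{q2,q3},{q2,q4},{q1,q2,q4}}
  U12={{q1},{q3},{q1,q2},{q1,q3},{q1,q4},{q2,q3},{q1,q2,q4}} U13={{q4},{q1,q2},{q1,q4},{q2,q3},{q2,q4},{q1,q2,q4}} U23={{q1,q2},{q1,q4},{q2,q3},{q1,q2,q4}}
  U123={{q1,q2},{q1,q4},{q2,q3},{q1,q2,q4}}
components per intersection:
  U1: {{q1},{q3},{q4},{q1,q2},{q1,q3},{q1,q4},{q2,q3},{q2,q4},{q1,q2,q4}}
  U2: {{q1},{q3},{q1,q2},{q1,q3},{q1,q4},{q2,q3},{q1,q2,q4}}
  U3: {{q2},{q4},{q1,q2},{q1,q4},{q2,q3},{q2,q4},{q1,q2,q4}}
  U12: {{q1},{q3},{q1,q2},{q1,q3},{q1,q4},{q2,q3},{q1,q2,q4}}
  U13: {{q4},{q1,q2},{q1,q4},{q2,q4},{q1,q2,q4}} {{q2,q3}}
  U23: {{q1,q2},{q1,q4},{q1,q2,q4}} {{q2,q3}}
  U123: {{q1,q2},{q1,q4},{q1,q2,q4}} {{q2,q3}}
C dims 3,5,2; δ0: rk 2, SNF 1^2; δ1: rk 2, SNF 1^2
Ȟ^0: (3−2)−0=1 ⇒ Z
Ȟ^1: (5−2)−2=1 ⇒ Z
Ȟ^2: (2−0)−2=0 ⇒ 0


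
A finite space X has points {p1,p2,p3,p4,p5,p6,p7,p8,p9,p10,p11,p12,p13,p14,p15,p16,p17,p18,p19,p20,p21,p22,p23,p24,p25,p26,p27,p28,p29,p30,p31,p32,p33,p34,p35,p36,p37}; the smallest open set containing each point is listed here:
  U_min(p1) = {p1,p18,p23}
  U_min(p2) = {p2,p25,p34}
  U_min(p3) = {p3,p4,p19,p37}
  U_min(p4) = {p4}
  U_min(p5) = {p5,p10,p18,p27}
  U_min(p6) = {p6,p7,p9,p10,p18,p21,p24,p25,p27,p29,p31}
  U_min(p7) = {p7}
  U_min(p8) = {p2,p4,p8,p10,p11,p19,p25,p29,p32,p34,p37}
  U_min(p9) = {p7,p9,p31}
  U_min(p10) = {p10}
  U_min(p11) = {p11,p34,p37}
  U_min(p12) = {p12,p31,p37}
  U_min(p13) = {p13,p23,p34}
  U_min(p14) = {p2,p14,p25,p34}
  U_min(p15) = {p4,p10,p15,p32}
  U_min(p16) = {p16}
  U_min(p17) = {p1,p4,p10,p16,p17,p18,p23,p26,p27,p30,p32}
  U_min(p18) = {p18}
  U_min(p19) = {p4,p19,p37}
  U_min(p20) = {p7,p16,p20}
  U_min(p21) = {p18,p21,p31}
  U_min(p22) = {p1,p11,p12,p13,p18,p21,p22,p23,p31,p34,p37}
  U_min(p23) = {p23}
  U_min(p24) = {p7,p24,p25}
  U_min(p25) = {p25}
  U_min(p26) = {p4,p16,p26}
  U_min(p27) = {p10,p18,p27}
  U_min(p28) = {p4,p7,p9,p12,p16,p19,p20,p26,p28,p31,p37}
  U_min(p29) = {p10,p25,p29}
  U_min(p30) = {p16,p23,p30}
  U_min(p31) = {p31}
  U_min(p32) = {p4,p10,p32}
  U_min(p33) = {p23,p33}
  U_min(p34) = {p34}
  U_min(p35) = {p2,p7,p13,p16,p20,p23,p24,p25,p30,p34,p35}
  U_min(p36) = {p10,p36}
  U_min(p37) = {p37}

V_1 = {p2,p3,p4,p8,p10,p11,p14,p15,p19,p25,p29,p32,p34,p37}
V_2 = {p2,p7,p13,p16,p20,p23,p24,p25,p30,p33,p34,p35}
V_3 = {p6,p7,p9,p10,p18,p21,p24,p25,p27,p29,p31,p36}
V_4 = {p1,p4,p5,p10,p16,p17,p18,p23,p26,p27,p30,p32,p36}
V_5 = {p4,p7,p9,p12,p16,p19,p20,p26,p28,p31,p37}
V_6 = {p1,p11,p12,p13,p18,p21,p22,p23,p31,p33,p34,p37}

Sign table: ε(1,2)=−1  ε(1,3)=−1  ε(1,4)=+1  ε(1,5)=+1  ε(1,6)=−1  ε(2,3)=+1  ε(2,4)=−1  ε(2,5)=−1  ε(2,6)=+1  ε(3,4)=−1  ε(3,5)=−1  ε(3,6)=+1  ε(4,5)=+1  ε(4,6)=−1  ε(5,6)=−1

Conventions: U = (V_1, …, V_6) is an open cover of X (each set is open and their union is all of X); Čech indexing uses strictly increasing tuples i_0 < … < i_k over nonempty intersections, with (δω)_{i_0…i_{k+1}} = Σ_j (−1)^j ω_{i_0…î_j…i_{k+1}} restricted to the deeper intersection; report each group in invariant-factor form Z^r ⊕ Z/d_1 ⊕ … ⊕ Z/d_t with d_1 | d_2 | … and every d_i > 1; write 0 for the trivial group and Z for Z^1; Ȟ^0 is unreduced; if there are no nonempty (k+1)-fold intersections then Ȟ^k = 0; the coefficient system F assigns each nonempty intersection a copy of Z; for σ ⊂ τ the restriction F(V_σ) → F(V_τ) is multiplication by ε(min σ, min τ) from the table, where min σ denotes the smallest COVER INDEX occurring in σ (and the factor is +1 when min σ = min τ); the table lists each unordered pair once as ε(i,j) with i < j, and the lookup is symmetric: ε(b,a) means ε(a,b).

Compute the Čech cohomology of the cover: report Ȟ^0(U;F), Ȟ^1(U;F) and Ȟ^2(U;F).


Ȟ^0 = Z, Ȟ^1 = 0, Ȟ^2 = Z/2

nonempty intersections:
  V12={p2,p25,p34} V13={p10,p25,p29} V14={p4,p10,p32} V15={p4,p19,p37} V16={p11,p34,p37} V23={p7,p24,p25} V24={p16,p23,p30} V25={p7,p16,p20} V26={p13,p23,p33,p34} V34={p10,p18,p27,p36} V35={p7,p9,p31} V36={p18,p21,p31} V45={p4,p16,p26} V46={p1,p18,p23} V56={p12,p31,p37}
  V123={p25} V126={p34} V134={p10} V145={p4} V156={p37} V235={p7} V245={p16} V246={p23} V346={p18} V356={p31}
C dims 6,15,10; δ0: rk 5, SNF 1^5; δ1: rk 10, SNF 1^9·2
Ȟ^0: (6−5)−0=1 ⇒ Z
Ȟ^1: (15−10)−5=0 ⇒ 0
Ȟ^2: (10−0)−10=0 plus torsion [2] ⇒ Z/2


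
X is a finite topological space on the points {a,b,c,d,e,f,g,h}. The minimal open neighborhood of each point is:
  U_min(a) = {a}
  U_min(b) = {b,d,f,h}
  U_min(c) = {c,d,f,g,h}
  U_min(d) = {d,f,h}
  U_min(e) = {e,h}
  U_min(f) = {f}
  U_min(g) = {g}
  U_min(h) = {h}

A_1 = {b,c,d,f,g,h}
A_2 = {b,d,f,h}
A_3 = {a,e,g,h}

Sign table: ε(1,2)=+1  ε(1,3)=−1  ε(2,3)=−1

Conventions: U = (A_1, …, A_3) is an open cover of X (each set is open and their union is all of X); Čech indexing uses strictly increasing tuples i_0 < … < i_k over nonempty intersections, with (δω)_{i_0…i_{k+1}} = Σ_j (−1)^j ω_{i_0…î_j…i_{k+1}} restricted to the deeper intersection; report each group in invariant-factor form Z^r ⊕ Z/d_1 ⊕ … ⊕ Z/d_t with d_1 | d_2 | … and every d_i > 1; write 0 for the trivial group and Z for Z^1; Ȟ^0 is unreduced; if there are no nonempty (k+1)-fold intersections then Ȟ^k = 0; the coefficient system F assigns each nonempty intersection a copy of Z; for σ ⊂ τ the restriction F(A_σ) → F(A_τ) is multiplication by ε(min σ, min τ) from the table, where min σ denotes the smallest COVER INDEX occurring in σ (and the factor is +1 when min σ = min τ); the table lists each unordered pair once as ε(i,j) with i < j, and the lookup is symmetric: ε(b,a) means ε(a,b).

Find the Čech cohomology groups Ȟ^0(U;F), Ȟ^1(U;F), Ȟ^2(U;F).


Ȟ^0 ≅ Z,  Ȟ^1 ≅ 0,  Ȟ^2 ≅ 0

nerve of the cover:
  A12={b,d,f,h} A13={g,h} A23={h}
  A123={h}
C dims 3,3,1; δ0: rk 2, SNF 1^2; δ1: rk 1, SNF 1^1
Ȟ^0 = (3 − 2) − 0 = 1, so Ȟ^0 ≅ Z
Ȟ^1 = (3 − 1) − 2 = 0, so Ȟ^1 ≅ 0
Ȟ^2 = (1 − 0) − 1 = 0, so Ȟ^2 ≅ 0


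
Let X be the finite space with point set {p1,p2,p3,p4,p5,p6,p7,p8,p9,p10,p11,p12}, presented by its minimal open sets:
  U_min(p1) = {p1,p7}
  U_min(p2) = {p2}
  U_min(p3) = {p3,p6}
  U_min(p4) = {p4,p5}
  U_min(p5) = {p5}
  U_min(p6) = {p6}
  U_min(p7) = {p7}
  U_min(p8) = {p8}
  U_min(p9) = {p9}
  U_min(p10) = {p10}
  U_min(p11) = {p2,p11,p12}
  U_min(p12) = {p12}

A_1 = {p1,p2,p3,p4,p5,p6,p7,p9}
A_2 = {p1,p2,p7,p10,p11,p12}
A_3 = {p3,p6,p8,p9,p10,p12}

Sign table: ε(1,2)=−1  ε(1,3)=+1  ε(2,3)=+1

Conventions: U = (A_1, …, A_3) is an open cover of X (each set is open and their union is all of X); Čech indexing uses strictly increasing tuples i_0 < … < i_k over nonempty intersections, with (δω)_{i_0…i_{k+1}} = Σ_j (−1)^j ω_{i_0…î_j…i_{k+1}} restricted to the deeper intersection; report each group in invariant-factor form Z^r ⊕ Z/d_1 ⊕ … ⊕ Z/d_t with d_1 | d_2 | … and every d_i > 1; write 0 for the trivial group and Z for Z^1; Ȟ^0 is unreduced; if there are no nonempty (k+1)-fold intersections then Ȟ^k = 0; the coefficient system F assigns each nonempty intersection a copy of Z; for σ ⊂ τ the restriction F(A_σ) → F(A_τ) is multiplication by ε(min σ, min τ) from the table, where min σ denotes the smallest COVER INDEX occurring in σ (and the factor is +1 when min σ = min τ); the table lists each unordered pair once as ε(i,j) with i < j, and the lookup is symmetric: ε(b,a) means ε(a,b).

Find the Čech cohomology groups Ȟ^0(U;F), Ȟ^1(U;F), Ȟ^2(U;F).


cover nerve:
  A12={p1,p2,p7} A13={p3,p6,p9} A23={p10,p12}
C dims 3,3; δ0: rk 3, SNF 1^2·2
Ȟ^0: (3−3)−0=0 ⇒ 0
Ȟ^1: (3−0)−3=0 plus torsion [2] ⇒ Z/2
Ȟ^2: (0−0)−0=0 ⇒ 0

Ȟ^0 = 0, Ȟ^1 = Z/2 and Ȟ^2 = 0


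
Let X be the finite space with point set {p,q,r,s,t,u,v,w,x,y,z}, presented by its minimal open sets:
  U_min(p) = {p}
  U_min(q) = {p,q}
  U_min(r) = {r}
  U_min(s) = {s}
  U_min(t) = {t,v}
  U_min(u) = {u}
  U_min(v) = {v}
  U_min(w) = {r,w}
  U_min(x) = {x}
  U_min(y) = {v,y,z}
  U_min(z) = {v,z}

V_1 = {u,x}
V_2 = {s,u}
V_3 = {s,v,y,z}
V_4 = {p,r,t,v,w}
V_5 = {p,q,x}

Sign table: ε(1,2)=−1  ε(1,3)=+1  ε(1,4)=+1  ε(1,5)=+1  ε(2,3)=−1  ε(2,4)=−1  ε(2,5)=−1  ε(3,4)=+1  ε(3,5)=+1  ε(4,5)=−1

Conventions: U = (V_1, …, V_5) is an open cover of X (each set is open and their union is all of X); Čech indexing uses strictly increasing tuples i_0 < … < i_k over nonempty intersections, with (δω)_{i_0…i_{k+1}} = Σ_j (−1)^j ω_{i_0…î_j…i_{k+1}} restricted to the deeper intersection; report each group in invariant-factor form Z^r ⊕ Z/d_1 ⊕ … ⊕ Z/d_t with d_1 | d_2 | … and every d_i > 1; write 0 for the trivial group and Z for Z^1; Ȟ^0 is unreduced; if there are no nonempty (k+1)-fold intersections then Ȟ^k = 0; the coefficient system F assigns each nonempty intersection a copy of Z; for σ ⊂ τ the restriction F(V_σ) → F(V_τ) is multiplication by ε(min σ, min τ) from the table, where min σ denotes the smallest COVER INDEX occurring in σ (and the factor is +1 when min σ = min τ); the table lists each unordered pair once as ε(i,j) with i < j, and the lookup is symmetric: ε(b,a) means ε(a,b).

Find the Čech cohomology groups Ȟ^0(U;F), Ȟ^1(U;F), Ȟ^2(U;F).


Ȟ^0(U;F) ≅ 0, Ȟ^1(U;F) ≅ Z/2, Ȟ^2(U;F) ≅ 0

nerve simplices:
  V12={u} V15={x} V23={s} V34={v} V45={p}
C dims 5,5; δ0: rk 5, SNF 1^4·2
degree 0: 5−5−0 = 0 → Ȟ^0 ≅ 0
degree 1: 5−0−5 = 0 plus torsion [2] → Ȟ^1 ≅ Z/2
degree 2: 0−0−0 = 0 → Ȟ^2 ≅ 0


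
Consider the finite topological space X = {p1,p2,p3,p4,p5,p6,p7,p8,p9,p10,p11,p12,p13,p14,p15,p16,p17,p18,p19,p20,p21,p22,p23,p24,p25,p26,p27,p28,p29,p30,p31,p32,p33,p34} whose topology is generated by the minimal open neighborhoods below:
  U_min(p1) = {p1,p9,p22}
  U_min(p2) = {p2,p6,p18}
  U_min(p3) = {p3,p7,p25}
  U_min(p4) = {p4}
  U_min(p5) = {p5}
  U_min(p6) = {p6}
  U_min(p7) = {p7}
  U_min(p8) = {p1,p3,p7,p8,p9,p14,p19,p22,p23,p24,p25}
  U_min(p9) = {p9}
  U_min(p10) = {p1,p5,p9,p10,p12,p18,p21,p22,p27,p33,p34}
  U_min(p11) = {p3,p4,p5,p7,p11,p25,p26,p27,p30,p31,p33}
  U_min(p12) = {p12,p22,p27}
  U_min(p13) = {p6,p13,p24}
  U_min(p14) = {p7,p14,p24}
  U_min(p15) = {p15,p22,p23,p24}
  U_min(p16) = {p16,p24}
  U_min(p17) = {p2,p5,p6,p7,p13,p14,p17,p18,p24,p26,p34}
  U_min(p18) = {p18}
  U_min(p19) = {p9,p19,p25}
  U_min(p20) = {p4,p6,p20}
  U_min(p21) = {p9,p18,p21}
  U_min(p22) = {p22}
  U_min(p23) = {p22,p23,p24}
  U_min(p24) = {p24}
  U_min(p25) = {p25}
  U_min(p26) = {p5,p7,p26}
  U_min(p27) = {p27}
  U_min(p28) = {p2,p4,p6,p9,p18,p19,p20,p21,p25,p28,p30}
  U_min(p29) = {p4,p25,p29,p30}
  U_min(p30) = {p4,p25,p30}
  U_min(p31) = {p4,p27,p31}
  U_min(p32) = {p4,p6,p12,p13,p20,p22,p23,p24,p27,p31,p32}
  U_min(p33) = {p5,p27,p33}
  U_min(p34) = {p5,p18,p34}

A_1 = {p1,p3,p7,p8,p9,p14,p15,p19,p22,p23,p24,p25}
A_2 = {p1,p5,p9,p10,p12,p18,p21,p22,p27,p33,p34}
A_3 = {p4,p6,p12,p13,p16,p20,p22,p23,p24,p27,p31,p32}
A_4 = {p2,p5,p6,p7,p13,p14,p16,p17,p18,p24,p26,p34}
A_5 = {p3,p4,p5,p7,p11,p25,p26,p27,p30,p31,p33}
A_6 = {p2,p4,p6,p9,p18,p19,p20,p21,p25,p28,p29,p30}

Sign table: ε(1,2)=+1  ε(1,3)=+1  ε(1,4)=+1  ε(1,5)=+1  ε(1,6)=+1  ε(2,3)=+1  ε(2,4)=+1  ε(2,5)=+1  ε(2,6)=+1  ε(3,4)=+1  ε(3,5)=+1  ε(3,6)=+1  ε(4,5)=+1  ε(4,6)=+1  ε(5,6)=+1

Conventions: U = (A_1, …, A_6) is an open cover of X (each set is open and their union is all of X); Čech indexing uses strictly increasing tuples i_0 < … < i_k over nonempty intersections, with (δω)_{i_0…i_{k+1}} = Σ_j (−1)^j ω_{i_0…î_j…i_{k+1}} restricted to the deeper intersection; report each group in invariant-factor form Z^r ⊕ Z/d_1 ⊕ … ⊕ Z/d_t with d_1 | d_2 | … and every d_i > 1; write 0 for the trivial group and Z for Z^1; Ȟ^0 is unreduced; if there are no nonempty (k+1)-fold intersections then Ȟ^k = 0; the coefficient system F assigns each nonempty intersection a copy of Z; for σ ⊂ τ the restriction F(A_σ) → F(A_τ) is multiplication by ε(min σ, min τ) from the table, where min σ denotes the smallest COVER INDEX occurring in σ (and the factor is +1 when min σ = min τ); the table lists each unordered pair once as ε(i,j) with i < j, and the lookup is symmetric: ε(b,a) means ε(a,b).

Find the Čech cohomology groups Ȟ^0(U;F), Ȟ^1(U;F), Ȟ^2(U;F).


nerve simplices:
  A12={p1,p9,p22} A13={p22,p23,p24} A14={p7,p14,p24} A15={p3,p7,p25} A16={p9,p19,p25} A23={p12,p22,p27} A24={p5,p18,p34} A25={p5,p27,p33} A26={p9,p18,p21} A34={p6,p13,p16,p24} A35={p4,p27,p31} A36={p4,p6,p20} A45={p5,p7,p26} A46={p2,p6,p18} A56={p4,p25,p30}
  A123={p22} A126={p9} A134={p24} A145={p7} A156={p25} A235={p27} A245={p5} A246={p18} A346={p6} A356={p4}
C dims 6,15,10; δ0: rk 5, SNF 1^5; δ1: rk 10, SNF 1^9·2
degree 0: 6−5−0 = 1 → Ȟ^0 ≅ Z
degree 1: 15−10−5 = 0 → Ȟ^1 ≅ 0
degree 2: 10−0−10 = 0 plus torsion [2] → Ȟ^2 ≅ Z/2

Ȟ^0 ≅ Z; Ȟ^1 ≅ 0; Ȟ^2 ≅ Z/2
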